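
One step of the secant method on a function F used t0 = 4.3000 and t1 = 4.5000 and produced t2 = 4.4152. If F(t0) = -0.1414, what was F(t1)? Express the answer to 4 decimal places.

The secant line through (4.3000, -0.1414) and (4.5000, F(t1)) crosses zero at t2 = 4.4152.
So (4.3000, -0.1414), (4.5000, F(t1)), (4.4152, 0) are collinear:
F(t1) = -0.1414 · (4.5000 − 4.4152) / (4.3000 − 4.4152) = -0.1414 · (0.084800)/(-0.115200) = 0.104086

0.1041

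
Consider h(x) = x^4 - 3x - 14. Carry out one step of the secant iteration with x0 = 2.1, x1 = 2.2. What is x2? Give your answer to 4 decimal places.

2.1232

h(2.1) = -0.851900, h(2.2) = 2.825600
x2 = 2.200000 − 2.825600·(2.200000 − 2.100000) / (2.825600 − (-0.851900)) = 2.200000 − (0.282560)/(3.677500) = 2.123165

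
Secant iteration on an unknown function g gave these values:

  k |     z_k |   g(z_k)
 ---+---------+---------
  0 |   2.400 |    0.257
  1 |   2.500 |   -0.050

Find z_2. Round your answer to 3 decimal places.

2.484

z_2 = 2.500 − (-0.050)·(2.500 − 2.400) / (-0.050 − 0.257)
   = 2.500 − (-0.00500)/(-0.30700) = 2.48371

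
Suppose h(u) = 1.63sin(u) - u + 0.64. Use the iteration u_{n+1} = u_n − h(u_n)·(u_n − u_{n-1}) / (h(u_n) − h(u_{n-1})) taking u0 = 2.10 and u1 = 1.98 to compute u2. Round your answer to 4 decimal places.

h(2.10) = -0.052969, h(1.98) = 0.155424
u2 = 1.980000 − 0.155424·(1.980000 − 2.100000) / (0.155424 − (-0.052969)) = 1.980000 − (-0.018651)/(0.208393) = 2.069499

2.0695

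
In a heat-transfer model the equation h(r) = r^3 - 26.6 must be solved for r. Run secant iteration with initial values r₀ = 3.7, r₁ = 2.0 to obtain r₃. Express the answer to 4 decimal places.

h(3.7) = 24.053000, h(2.0) = -18.600000
r₂ = 2.000000 − (-18.600000)·(2.000000 − 3.700000) / (-18.600000 − 24.053000) = 2.000000 − (31.620000)/(-42.653000) = 2.741331
h(2.741331) = -5.999179
r₃ = 2.741331 − (-5.999179)·(2.741331 − 2.000000) / (-5.999179 − (-18.600000)) = 2.741331 − (-4.447379)/(12.600821) = 3.094275

3.0943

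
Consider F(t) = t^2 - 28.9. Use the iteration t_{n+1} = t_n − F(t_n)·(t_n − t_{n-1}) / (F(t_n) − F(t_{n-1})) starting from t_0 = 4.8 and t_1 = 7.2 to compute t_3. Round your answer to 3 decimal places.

F(4.8) = -5.86000, F(7.2) = 22.94000
t_2 = 7.20000 − 22.94000·(7.20000 − 4.80000) / (22.94000 − (-5.86000)) = 7.20000 − (55.05600)/(28.80000) = 5.28833
F(5.28833) = -0.93353
t_3 = 5.28833 − (-0.93353)·(5.28833 − 7.20000) / (-0.93353 − 22.94000) = 5.28833 − (1.78460)/(-23.87353) = 5.36309

5.363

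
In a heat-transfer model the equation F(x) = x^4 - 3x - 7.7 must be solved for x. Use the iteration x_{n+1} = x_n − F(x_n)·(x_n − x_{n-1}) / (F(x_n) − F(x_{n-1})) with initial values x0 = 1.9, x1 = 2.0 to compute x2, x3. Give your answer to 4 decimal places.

F(1.9) = -0.367900, F(2.0) = 2.300000
x2 = 2.000000 − 2.300000·(2.000000 − 1.900000) / (2.300000 − (-0.367900)) = 2.000000 − (0.230000)/(2.667900) = 1.913790
F(1.913790) = -0.026792
x3 = 1.913790 − (-0.026792)·(1.913790 − 2.000000) / (-0.026792 − 2.300000) = 1.913790 − (0.002310)/(-2.326792) = 1.914783

1.9138, 1.9148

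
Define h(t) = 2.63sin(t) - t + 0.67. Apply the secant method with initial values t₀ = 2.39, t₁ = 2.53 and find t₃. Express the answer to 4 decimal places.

2.4157

h(2.39) = 0.075772, h(2.53) = -0.349927
t₂ = 2.530000 − (-0.349927)·(2.530000 − 2.390000) / (-0.349927 − 0.075772) = 2.530000 − (-0.048990)/(-0.425700) = 2.414919
h(2.414919) = 0.002419
t₃ = 2.414919 − 0.002419·(2.414919 − 2.530000) / (0.002419 − (-0.349927)) = 2.414919 − (-0.000278)/(0.352346) = 2.415709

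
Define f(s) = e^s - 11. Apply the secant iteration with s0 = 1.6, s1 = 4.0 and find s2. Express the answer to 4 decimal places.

1.8923

f(1.6) = -6.046968, f(4.0) = 43.598150
s2 = 4.000000 − 43.598150·(4.000000 − 1.600000) / (43.598150 − (-6.046968)) = 4.000000 − (104.635560)/(49.645118) = 1.892329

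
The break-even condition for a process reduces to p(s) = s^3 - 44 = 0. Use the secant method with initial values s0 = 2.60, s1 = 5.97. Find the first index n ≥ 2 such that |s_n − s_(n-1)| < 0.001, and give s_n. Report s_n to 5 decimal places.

p(2.60) = -26.4240000, p(5.97) = 168.7761730
s2 = 5.9700000 − 168.7761730·(3.3700000)/(195.2001730) = 3.0561926;  |Δ| = 2.9138074
p(3.0561926) = -15.4542031
s3 = 3.0561926 − (-15.4542031)·(-2.9138074)/(-184.2303761) = 3.3006180;  |Δ| = 0.2444253
p(3.3006180) = -8.0428074
s4 = 3.3006180 − (-8.0428074)·(0.2444253)/(7.4113957) = 3.5658670;  |Δ| = 0.2652491
p(3.5658670) = 1.3414534
s5 = 3.5658670 − 1.3414534·(0.2652491)/(9.3842609) = 3.5279504;  |Δ| = 0.0379166
p(3.5279504) = -0.0895967
s6 = 3.5279504 − (-0.0895967)·(-0.0379166)/(-1.4310501) = 3.5303244;  |Δ| = 0.0023739
p(3.5303244) = -0.0008964
s7 = 3.5303244 − (-0.0008964)·(0.0023739)/(0.0887002) = 3.5303484;  |Δ| = 0.0000240
|s7 − s6| = 0.0000240 < 0.001

n = 7, s_n = 3.53035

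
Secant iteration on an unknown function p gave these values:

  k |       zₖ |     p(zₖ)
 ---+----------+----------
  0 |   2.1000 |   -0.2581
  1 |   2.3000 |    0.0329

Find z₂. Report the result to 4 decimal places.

2.2774

z₂ = 2.3000 − 0.0329·(2.3000 − 2.1000) / (0.0329 − (-0.2581))
   = 2.3000 − (0.006580)/(0.291000) = 2.277388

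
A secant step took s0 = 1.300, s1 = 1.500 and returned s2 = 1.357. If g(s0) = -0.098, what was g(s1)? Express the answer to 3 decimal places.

The secant line through (1.300, -0.098) and (1.500, g(s1)) crosses zero at s2 = 1.357.
So (1.300, -0.098), (1.500, g(s1)), (1.357, 0) are collinear:
g(s1) = -0.098 · (1.500 − 1.357) / (1.300 − 1.357) = -0.098 · (0.14300)/(-0.05700) = 0.24586

0.246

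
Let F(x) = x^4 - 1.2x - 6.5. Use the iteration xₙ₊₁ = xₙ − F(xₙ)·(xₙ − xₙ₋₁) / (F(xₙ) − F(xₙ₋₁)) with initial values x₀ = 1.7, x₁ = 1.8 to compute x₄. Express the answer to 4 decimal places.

F(1.7) = -0.187900, F(1.8) = 1.837600
x₂ = 1.800000 − 1.837600·(1.800000 − 1.700000) / (1.837600 − (-0.187900)) = 1.800000 − (0.183760)/(2.025500) = 1.709277
F(1.709277) = -0.015228
x₃ = 1.709277 − (-0.015228)·(1.709277 − 1.800000) / (-0.015228 − 1.837600) = 1.709277 − (0.001382)/(-1.852828) = 1.710022
F(1.710022) = -0.001219
x₄ = 1.710022 − (-0.001219)·(1.710022 − 1.709277) / (-0.001219 − (-0.015228)) = 1.710022 − (-0.000001)/(0.014010) = 1.710087

1.7101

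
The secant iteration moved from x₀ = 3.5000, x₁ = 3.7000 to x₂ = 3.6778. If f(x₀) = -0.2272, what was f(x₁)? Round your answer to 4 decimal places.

0.0284

The secant line through (3.5000, -0.2272) and (3.7000, f(x₁)) crosses zero at x₂ = 3.6778.
So (3.5000, -0.2272), (3.7000, f(x₁)), (3.6778, 0) are collinear:
f(x₁) = -0.2272 · (3.7000 − 3.6778) / (3.5000 − 3.6778) = -0.2272 · (0.022200)/(-0.177800) = 0.028368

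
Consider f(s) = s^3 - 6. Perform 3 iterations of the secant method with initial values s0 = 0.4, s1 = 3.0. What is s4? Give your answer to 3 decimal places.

2.197

f(0.4) = -5.93600, f(3.0) = 21.00000
s2 = 3.00000 − 21.00000·(3.00000 − 0.40000) / (21.00000 − (-5.93600)) = 3.00000 − (54.60000)/(26.93600) = 0.97297
f(0.97297) = -5.07891
s3 = 0.97297 − (-5.07891)·(0.97297 − 3.00000) / (-5.07891 − 21.00000) = 0.97297 − (10.29509)/(-26.07891) = 1.36774
f(1.36774) = -3.44135
s4 = 1.36774 − (-3.44135)·(1.36774 − 0.97297) / (-3.44135 − (-5.07891)) = 1.36774 − (-1.35853)/(1.63756) = 2.19735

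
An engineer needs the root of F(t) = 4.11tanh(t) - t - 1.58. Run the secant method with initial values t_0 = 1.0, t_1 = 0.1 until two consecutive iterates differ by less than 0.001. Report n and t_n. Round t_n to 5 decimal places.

F(1.0) = 0.5501520, F(0.1) = -1.2703645
t_2 = 0.1000000 − (-1.2703645)·(-0.9000000)/(-1.8205165) = 0.7280240;  |Δ| = 0.6280240
F(0.7280240) = 0.2477999
t_3 = 0.7280240 − 0.2477999·(0.6280240)/(1.5181645) = 0.6255158;  |Δ| = 0.1025082
F(0.6255158) = 0.0753566
t_4 = 0.6255158 − 0.0753566·(-0.1025082)/(-0.1724434) = 0.5807204;  |Δ| = 0.0447954
F(0.5807204) = -0.0104142
t_5 = 0.5807204 − (-0.0104142)·(-0.0447954)/(-0.0857707) = 0.5861595;  |Δ| = 0.0054390
F(0.5861595) = 0.0003359
t_6 = 0.5861595 − 0.0003359·(0.0054390)/(0.0107501) = 0.5859895;  |Δ| = 0.0001700
|t_6 − t_5| = 0.0001700 < 0.001

n = 6, t_n = 0.58599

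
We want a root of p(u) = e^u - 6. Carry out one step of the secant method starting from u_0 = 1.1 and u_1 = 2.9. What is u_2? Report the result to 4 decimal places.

p(1.1) = -2.995834, p(2.9) = 12.174145
u_2 = 2.900000 − 12.174145·(2.900000 − 1.100000) / (12.174145 − (-2.995834)) = 2.900000 − (21.913462)/(15.169979) = 1.455472

1.4555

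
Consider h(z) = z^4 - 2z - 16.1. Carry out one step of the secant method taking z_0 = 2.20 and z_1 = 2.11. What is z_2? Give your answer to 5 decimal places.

2.12311

h(2.20) = 2.9256000, h(2.11) = -0.4988056
z_2 = 2.1100000 − (-0.4988056)·(2.1100000 − 2.2000000) / (-0.4988056 − 2.9256000) = 2.1100000 − (0.0448925)/(-3.4244056) = 2.1231096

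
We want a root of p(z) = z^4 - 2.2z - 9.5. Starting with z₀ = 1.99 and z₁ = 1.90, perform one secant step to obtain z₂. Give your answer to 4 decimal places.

p(1.99) = 1.804392, p(1.90) = -0.647900
z₂ = 1.900000 − (-0.647900)·(1.900000 − 1.990000) / (-0.647900 − 1.804392) = 1.900000 − (0.058311)/(-2.452292) = 1.923778

1.9238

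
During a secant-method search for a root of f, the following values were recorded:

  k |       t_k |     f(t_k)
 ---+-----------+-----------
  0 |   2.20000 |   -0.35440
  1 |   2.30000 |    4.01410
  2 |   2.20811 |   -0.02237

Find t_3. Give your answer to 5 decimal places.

t_3 = 2.20811 − (-0.02237)·(2.20811 − 2.30000) / (-0.02237 − 4.01410)
   = 2.20811 − (0.0020556)/(-4.0364700) = 2.2086193

2.20862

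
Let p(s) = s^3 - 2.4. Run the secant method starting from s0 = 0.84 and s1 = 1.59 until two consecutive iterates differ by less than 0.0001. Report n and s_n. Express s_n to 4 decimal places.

n = 6, s_n = 1.3389

p(0.84) = -1.807296, p(1.59) = 1.619679
s2 = 1.590000 − 1.619679·(0.750000)/(3.426975) = 1.235530;  |Δ| = 0.354470
p(1.235530) = -0.513920
s3 = 1.235530 − (-0.513920)·(-0.354470)/(-2.133599) = 1.320911;  |Δ| = 0.085381
p(1.320911) = -0.095265
s4 = 1.320911 − (-0.095265)·(0.085381)/(0.418655) = 1.340340;  |Δ| = 0.019428
p(1.340340) = 0.007935
s5 = 1.340340 − 0.007935·(0.019428)/(0.103200) = 1.338846;  |Δ| = 0.001494
p(1.338846) = -0.000107
s6 = 1.338846 − (-0.000107)·(-0.001494)/(-0.008042) = 1.338866;  |Δ| = 0.000020
|s6 − s5| = 0.000020 < 0.0001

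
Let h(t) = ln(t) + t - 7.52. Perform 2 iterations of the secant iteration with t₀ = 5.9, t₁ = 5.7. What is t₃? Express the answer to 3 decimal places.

5.768

h(5.9) = 0.15495, h(5.7) = -0.07953
t₂ = 5.70000 − (-0.07953)·(5.70000 − 5.90000) / (-0.07953 − 0.15495) = 5.70000 − (0.01591)/(-0.23449) = 5.76784
h(5.76784) = 0.00013
t₃ = 5.76784 − 0.00013·(5.76784 − 5.70000) / (0.00013 − (-0.07953)) = 5.76784 − (0.00001)/(0.07967) = 5.76772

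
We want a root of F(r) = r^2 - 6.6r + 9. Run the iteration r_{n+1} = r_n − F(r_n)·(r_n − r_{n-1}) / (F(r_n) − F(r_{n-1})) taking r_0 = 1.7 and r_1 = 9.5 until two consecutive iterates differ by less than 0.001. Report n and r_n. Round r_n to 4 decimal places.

F(1.7) = 0.670000, F(9.5) = 36.550000
r_2 = 9.500000 − 36.550000·(7.800000)/(35.880000) = 1.554348;  |Δ| = 7.945652
F(1.554348) = 1.157302
r_3 = 1.554348 − 1.157302·(-7.945652)/(-35.392698) = 1.294534;  |Δ| = 0.259814
F(1.294534) = 2.131894
r_4 = 1.294534 − 2.131894·(-0.259814)/(0.974593) = 1.862870;  |Δ| = 0.568336
F(1.862870) = 0.175344
r_5 = 1.862870 − 0.175344·(0.568336)/(-1.956550) = 1.913803;  |Δ| = 0.050934
F(1.913803) = 0.031542
r_6 = 1.913803 − 0.031542·(0.050934)/(-0.143802) = 1.924975;  |Δ| = 0.011172
F(1.924975) = 0.000694
r_7 = 1.924975 − 0.000694·(0.011172)/(-0.030848) = 1.925226;  |Δ| = 0.000251
|r_7 − r_6| = 0.000251 < 0.001

n = 7, r_n = 1.9252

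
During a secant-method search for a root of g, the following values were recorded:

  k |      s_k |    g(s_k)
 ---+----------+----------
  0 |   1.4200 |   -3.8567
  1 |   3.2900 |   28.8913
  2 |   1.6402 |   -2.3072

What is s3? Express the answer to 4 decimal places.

1.7622

s3 = 1.6402 − (-2.3072)·(1.6402 − 3.2900) / (-2.3072 − 28.8913)
   = 1.6402 − (3.806419)/(-31.198500) = 1.762206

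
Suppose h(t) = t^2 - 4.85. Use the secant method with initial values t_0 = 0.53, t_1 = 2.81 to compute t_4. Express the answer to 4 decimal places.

2.2052

h(0.53) = -4.569100, h(2.81) = 3.046100
t_2 = 2.810000 − 3.046100·(2.810000 − 0.530000) / (3.046100 − (-4.569100)) = 2.810000 − (6.945108)/(7.615200) = 1.897994
h(1.897994) = -1.247619
t_3 = 1.897994 − (-1.247619)·(1.897994 − 2.810000) / (-1.247619 − 3.046100) = 1.897994 − (1.137836)/(-4.293719) = 2.162994
h(2.162994) = -0.171457
t_4 = 2.162994 − (-0.171457)·(2.162994 − 1.897994) / (-0.171457 − (-1.247619)) = 2.162994 − (-0.045436)/(1.076162) = 2.205214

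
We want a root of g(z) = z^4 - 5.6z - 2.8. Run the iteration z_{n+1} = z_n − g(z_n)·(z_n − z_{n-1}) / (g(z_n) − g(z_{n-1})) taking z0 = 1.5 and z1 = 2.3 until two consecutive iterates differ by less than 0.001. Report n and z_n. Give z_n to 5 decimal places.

g(1.5) = -6.1375000, g(2.3) = 12.3041000
z2 = 2.3000000 − 12.3041000·(0.8000000)/(18.4416000) = 1.7662459;  |Δ| = 0.5337541
g(1.7662459) = -2.9589199
z3 = 1.7662459 − (-2.9589199)·(-0.5337541)/(-15.2630199) = 1.8697205;  |Δ| = 0.1034747
g(1.8697205) = -1.0494337
z4 = 1.8697205 − (-1.0494337)·(0.1034747)/(1.9094861) = 1.9265891;  |Δ| = 0.0568686
g(1.9265891) = 0.1881567
z5 = 1.9265891 − 0.1881567·(0.0568686)/(1.2375905) = 1.9179431;  |Δ| = 0.0086460
g(1.9179431) = -0.0090764
z6 = 1.9179431 − (-0.0090764)·(-0.0086460)/(-0.1972331) = 1.9183410;  |Δ| = 0.0003979
|z6 − z5| = 0.0003979 < 0.001

n = 6, z_n = 1.91834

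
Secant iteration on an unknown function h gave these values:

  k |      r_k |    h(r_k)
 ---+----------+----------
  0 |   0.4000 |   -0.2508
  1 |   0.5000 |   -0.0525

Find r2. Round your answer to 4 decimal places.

0.5265

r2 = 0.5000 − (-0.0525)·(0.5000 − 0.4000) / (-0.0525 − (-0.2508))
   = 0.5000 − (-0.005250)/(0.198300) = 0.526475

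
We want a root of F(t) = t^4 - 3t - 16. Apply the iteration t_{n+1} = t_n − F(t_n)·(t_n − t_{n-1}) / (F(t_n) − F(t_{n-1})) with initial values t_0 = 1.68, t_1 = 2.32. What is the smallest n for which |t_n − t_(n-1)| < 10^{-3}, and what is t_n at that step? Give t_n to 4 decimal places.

n = 5, t_n = 2.1788

F(1.68) = -13.074058, F(2.32) = 6.010230
t_2 = 2.320000 − 6.010230·(0.640000)/(19.084288) = 2.118444;  |Δ| = 0.201556
F(2.118444) = -2.214928
t_3 = 2.118444 − (-2.214928)·(-0.201556)/(-8.225158) = 2.172721;  |Δ| = 0.054276
F(2.172721) = -0.233012
t_4 = 2.172721 − (-0.233012)·(0.054276)/(1.981915) = 2.179102;  |Δ| = 0.006381
F(2.179102) = 0.010803
t_5 = 2.179102 − 0.010803·(0.006381)/(0.243816) = 2.178819;  |Δ| = 0.000283
|t_5 − t_4| = 0.000283 < 10^{-3}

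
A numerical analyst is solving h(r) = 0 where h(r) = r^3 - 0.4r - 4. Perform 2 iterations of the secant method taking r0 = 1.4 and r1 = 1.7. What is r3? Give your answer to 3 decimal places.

h(1.4) = -1.81600, h(1.7) = 0.23300
r2 = 1.70000 − 0.23300·(1.70000 − 1.40000) / (0.23300 − (-1.81600)) = 1.70000 − (0.06990)/(2.04900) = 1.66589
h(1.66589) = -0.04323
r3 = 1.66589 − (-0.04323)·(1.66589 − 1.70000) / (-0.04323 − 0.23300) = 1.66589 − (0.00147)/(-0.27623) = 1.67122

1.671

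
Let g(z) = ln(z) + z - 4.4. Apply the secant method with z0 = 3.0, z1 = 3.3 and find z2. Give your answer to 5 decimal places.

3.22872

g(3.0) = -0.3013877, g(3.3) = 0.0939225
z2 = 3.3000000 − 0.0939225·(3.3000000 − 3.0000000) / (0.0939225 − (-0.3013877)) = 3.3000000 − (0.0281767)/(0.3953102) = 3.2287225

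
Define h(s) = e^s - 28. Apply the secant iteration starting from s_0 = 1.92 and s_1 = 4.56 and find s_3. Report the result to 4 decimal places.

2.9189

h(1.92) = -21.179042, h(4.56) = 67.583480
s_2 = 4.560000 − 67.583480·(4.560000 − 1.920000) / (67.583480 − (-21.179042)) = 4.560000 − (178.420387)/(88.762521) = 2.549913
h(2.549913) = -15.194010
s_3 = 2.549913 − (-15.194010)·(2.549913 − 4.560000) / (-15.194010 − 67.583480) = 2.549913 − (30.541281)/(-82.777490) = 2.918869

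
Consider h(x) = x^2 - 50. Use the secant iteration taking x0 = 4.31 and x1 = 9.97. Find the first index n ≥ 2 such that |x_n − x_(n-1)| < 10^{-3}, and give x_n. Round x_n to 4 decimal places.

n = 6, x_n = 7.0711

h(4.31) = -31.423900, h(9.97) = 49.400900
x2 = 9.970000 − 49.400900·(5.660000)/(80.824800) = 6.510553;  |Δ| = 3.459447
h(6.510553) = -7.612697
x3 = 6.510553 − (-7.612697)·(-3.459447)/(-57.013597) = 6.972473;  |Δ| = 0.461920
h(6.972473) = -1.384618
x4 = 6.972473 − (-1.384618)·(0.461920)/(6.228079) = 7.075167;  |Δ| = 0.102693
h(7.075167) = 0.057982
x5 = 7.075167 − 0.057982·(0.102693)/(1.442600) = 7.071039;  |Δ| = 0.004128
h(7.071039) = -0.000407
x6 = 7.071039 − (-0.000407)·(-0.004128)/(-0.058389) = 7.071068;  |Δ| = 0.000029
|x6 − x5| = 0.000029 < 10^{-3}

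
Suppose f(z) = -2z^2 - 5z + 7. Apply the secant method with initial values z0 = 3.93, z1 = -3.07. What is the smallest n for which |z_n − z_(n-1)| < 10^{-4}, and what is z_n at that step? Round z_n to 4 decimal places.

n = 7, z_n = -3.5000

f(3.93) = -43.539800, f(-3.07) = 3.500200
z2 = -3.070000 − 3.500200·(-7.000000)/(47.040000) = -2.549137;  |Δ| = 0.520863
f(-2.549137) = 6.749487
z3 = -2.549137 − 6.749487·(0.520863)/(3.249287) = -3.631085;  |Δ| = 1.081948
f(-3.631085) = -1.214129
z4 = -3.631085 − (-1.214129)·(-1.081948)/(-7.963615) = -3.466131;  |Δ| = 0.164953
f(-3.466131) = 0.302522
z5 = -3.466131 − 0.302522·(0.164953)/(1.516651) = -3.499034;  |Δ| = 0.032903
f(-3.499034) = 0.008690
z6 = -3.499034 − 0.008690·(-0.032903)/(-0.293833) = -3.500007;  |Δ| = 0.000973
f(-3.500007) = -0.000066
z7 = -3.500007 − (-0.000066)·(-0.000973)/(-0.008756) = -3.500000;  |Δ| = 0.000007
|z7 − z6| = 0.000007 < 10^{-4}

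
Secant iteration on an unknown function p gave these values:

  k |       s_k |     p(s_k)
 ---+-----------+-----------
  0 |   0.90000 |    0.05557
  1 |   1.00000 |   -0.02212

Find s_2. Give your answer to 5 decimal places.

0.97153

s_2 = 1.00000 − (-0.02212)·(1.00000 − 0.90000) / (-0.02212 − 0.05557)
   = 1.00000 − (-0.0022120)/(-0.0776900) = 0.9715279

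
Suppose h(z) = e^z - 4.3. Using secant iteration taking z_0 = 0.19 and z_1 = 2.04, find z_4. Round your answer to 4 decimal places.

h(0.19) = -3.090750, h(2.04) = 3.390609
z_2 = 2.040000 − 3.390609·(2.040000 − 0.190000) / (3.390609 − (-3.090750)) = 2.040000 − (6.272627)/(6.481360) = 1.072205
h(1.072205) = -1.378185
z_3 = 1.072205 − (-1.378185)·(1.072205 − 2.040000) / (-1.378185 − 3.390609) = 1.072205 − (1.333800)/(-4.768794) = 1.351898
h(1.351898) = -0.435244
z_4 = 1.351898 − (-0.435244)·(1.351898 − 1.072205) / (-0.435244 − (-1.378185)) = 1.351898 − (-0.121735)/(0.942941) = 1.481000

1.4810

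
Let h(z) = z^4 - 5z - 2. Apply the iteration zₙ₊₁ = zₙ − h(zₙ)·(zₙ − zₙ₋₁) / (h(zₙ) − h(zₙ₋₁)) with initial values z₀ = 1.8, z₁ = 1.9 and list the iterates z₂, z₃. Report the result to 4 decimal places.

h(1.8) = -0.502400, h(1.9) = 1.532100
z₂ = 1.900000 − 1.532100·(1.900000 − 1.800000) / (1.532100 − (-0.502400)) = 1.900000 − (0.153210)/(2.034500) = 1.824694
h(1.824694) = -0.037845
z₃ = 1.824694 − (-0.037845)·(1.824694 − 1.900000) / (-0.037845 − 1.532100) = 1.824694 − (0.002850)/(-1.569945) = 1.826509

1.8247, 1.8265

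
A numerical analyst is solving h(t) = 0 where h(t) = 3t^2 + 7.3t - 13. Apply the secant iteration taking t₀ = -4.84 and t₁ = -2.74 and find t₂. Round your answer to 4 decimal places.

-3.4187

h(-4.84) = 21.944800, h(-2.74) = -10.479200
t₂ = -2.740000 − (-10.479200)·(-2.740000 − (-4.840000)) / (-10.479200 − 21.944800) = -2.740000 − (-22.006320)/(-32.424000) = -3.418705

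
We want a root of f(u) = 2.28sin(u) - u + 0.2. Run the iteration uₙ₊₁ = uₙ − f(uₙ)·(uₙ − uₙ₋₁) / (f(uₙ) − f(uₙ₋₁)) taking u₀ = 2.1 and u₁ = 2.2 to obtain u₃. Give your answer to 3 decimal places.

f(2.1) = 0.06812, f(2.2) = -0.15663
u₂ = 2.20000 − (-0.15663)·(2.20000 − 2.10000) / (-0.15663 − 0.06812) = 2.20000 − (-0.01566)/(-0.22475) = 2.13031
f(2.13031) = 0.00202
u₃ = 2.13031 − 0.00202·(2.13031 − 2.20000) / (0.00202 − (-0.15663)) = 2.13031 − (-0.00014)/(0.15865) = 2.13120

2.131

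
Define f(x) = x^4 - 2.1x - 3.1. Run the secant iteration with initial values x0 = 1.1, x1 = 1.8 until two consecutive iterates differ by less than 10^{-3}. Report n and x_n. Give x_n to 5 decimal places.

f(1.1) = -3.9459000, f(1.8) = 3.6176000
x2 = 1.8000000 − 3.6176000·(0.7000000)/(7.5635000) = 1.4651920;  |Δ| = 0.3348080
f(1.4651920) = -1.5682058
x3 = 1.4651920 − (-1.5682058)·(-0.3348080)/(-5.1858058) = 1.5664391;  |Δ| = 0.1012471
f(1.5664391) = -0.3687236
x4 = 1.5664391 − (-0.3687236)·(0.1012471)/(1.1994822) = 1.5975627;  |Δ| = 0.0311236
f(1.5975627) = 0.0588771
x5 = 1.5975627 − 0.0588771·(0.0311236)/(0.4276007) = 1.5932773;  |Δ| = 0.0042855
f(1.5932773) = -0.0017353
x6 = 1.5932773 − (-0.0017353)·(-0.0042855)/(-0.0606125) = 1.5934000;  |Δ| = 0.0001227
|x6 − x5| = 0.0001227 < 10^{-3}

n = 6, x_n = 1.59340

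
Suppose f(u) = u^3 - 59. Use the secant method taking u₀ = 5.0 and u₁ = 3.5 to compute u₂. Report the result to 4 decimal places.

f(5.0) = 66.000000, f(3.5) = -16.125000
u₂ = 3.500000 − (-16.125000)·(3.500000 − 5.000000) / (-16.125000 − 66.000000) = 3.500000 − (24.187500)/(-82.125000) = 3.794521

3.7945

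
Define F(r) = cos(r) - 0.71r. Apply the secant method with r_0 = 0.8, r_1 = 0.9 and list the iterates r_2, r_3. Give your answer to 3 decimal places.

0.888, 0.888

F(0.8) = 0.12871, F(0.9) = -0.01739
r_2 = 0.90000 − (-0.01739)·(0.90000 − 0.80000) / (-0.01739 − 0.12871) = 0.90000 − (-0.00174)/(-0.14610) = 0.88810
F(0.88810) = 0.00034
r_3 = 0.88810 − 0.00034·(0.88810 − 0.90000) / (0.00034 − (-0.01739)) = 0.88810 − (0.00000)/(0.01773) = 0.88833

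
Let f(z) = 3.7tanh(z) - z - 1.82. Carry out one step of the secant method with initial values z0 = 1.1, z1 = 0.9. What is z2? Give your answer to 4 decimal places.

f(1.1) = 0.041846, f(0.9) = -0.069698
z2 = 0.900000 − (-0.069698)·(0.900000 − 1.100000) / (-0.069698 − 0.041846) = 0.900000 − (0.013940)/(-0.111544) = 1.024969

1.0250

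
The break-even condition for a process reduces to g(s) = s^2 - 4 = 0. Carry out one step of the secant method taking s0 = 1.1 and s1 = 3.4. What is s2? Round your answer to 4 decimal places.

g(1.1) = -2.790000, g(3.4) = 7.560000
s2 = 3.400000 − 7.560000·(3.400000 − 1.100000) / (7.560000 − (-2.790000)) = 3.400000 − (17.388000)/(10.350000) = 1.720000

1.7200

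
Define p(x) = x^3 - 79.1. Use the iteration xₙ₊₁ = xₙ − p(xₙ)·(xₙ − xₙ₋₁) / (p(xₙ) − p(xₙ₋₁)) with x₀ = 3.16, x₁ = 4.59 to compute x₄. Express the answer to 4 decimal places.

4.2928

p(3.16) = -47.545504, p(4.59) = 17.602579
x₂ = 4.590000 − 17.602579·(4.590000 − 3.160000) / (17.602579 − (-47.545504)) = 4.590000 − (25.171688)/(65.148083) = 4.203624
p(4.203624) = -4.820079
x₃ = 4.203624 − (-4.820079)·(4.203624 − 4.590000) / (-4.820079 − 17.602579) = 4.203624 − (1.862365)/(-22.422658) = 4.286681
p(4.286681) = -0.329530
x₄ = 4.286681 − (-0.329530)·(4.286681 − 4.203624) / (-0.329530 − (-4.820079)) = 4.286681 − (-0.027370)/(4.490548) = 4.292776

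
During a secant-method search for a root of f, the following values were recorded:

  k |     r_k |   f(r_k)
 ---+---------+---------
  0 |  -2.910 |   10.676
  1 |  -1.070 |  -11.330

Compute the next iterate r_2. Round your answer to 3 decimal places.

r_2 = -1.070 − (-11.330)·(-1.070 − (-2.910)) / (-11.330 − 10.676)
   = -1.070 − (-20.84720)/(-22.00600) = -2.01734

-2.017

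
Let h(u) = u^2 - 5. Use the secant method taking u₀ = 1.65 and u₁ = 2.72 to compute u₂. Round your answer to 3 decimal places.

h(1.65) = -2.27750, h(2.72) = 2.39840
u₂ = 2.72000 − 2.39840·(2.72000 − 1.65000) / (2.39840 − (-2.27750)) = 2.72000 − (2.56629)/(4.67590) = 2.17117

2.171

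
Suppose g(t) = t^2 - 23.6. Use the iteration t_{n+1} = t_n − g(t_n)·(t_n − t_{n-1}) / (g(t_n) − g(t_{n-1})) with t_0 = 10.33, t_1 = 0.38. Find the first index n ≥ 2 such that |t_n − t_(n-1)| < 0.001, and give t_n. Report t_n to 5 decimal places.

g(10.33) = 83.1089000, g(0.38) = -23.4556000
t_2 = 0.3800000 − (-23.4556000)·(-9.9500000)/(-106.5645000) = 2.5700654;  |Δ| = 2.1900654
g(2.5700654) = -16.9947640
t_3 = 2.5700654 − (-16.9947640)·(2.1900654)/(6.4608360) = 8.3308747;  |Δ| = 5.7608093
g(8.3308747) = 45.8034731
t_4 = 8.3308747 − 45.8034731·(5.7608093)/(62.7982371) = 4.1290836;  |Δ| = 4.2017911
g(4.1290836) = -6.5506689
t_5 = 4.1290836 − (-6.5506689)·(-4.2017911)/(-52.3541420) = 4.6548212;  |Δ| = 0.5257376
g(4.6548212) = -1.9326396
t_6 = 4.6548212 − (-1.9326396)·(0.5257376)/(4.6180292) = 4.8748418;  |Δ| = 0.2200206
g(4.8748418) = 0.1640821
t_7 = 4.8748418 − 0.1640821·(0.2200206)/(2.0967218) = 4.8576237;  |Δ| = 0.0172180
g(4.8576237) = -0.0034919
t_8 = 4.8576237 − (-0.0034919)·(-0.0172180)/(-0.1675740) = 4.8579825;  |Δ| = 0.0003588
|t_8 − t_7| = 0.0003588 < 0.001

n = 8, t_n = 4.85798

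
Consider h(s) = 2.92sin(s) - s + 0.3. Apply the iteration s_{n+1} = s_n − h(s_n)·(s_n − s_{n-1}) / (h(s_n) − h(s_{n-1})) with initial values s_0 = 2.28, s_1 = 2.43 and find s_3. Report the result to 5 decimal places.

h(2.28) = 0.2359317, h(2.43) = -0.2231210
s_2 = 2.4300000 − (-0.2231210)·(2.4300000 − 2.2800000) / (-0.2231210 − 0.2359317) = 2.4300000 − (-0.0334682)/(-0.4590527) = 2.3570930
h(2.3570930) = 0.0058028
s_3 = 2.3570930 − 0.0058028·(2.3570930 − 2.4300000) / (0.0058028 − (-0.2231210)) = 2.3570930 − (-0.0004231)/(0.2289238) = 2.3589410

2.35894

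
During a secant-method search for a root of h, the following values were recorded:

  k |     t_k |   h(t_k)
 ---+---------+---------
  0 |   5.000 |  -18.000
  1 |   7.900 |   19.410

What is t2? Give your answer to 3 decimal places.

6.395

t2 = 7.900 − 19.410·(7.900 − 5.000) / (19.410 − (-18.000))
   = 7.900 − (56.28900)/(37.41000) = 6.39535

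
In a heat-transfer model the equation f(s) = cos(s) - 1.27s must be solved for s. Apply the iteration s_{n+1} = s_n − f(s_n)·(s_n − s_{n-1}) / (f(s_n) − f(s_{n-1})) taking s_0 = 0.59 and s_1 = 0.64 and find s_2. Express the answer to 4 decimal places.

0.6342

f(0.59) = 0.081641, f(0.64) = -0.010704
s_2 = 0.640000 − (-0.010704)·(0.640000 − 0.590000) / (-0.010704 − 0.081641) = 0.640000 − (-0.000535)/(-0.092345) = 0.634204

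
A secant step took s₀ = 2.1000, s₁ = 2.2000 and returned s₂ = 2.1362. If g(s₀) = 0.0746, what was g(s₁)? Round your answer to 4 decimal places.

The secant line through (2.1000, 0.0746) and (2.2000, g(s₁)) crosses zero at s₂ = 2.1362.
So (2.1000, 0.0746), (2.2000, g(s₁)), (2.1362, 0) are collinear:
g(s₁) = 0.0746 · (2.2000 − 2.1362) / (2.1000 − 2.1362) = 0.0746 · (0.063800)/(-0.036200) = -0.131477

-0.1315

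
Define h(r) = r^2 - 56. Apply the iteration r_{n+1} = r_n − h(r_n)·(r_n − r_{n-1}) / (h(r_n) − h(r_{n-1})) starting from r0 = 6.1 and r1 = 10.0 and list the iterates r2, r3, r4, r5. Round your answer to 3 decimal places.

7.267, 7.452, 7.484, 7.483

h(6.1) = -18.79000, h(10.0) = 44.00000
r2 = 10.00000 − 44.00000·(10.00000 − 6.10000) / (44.00000 − (-18.79000)) = 10.00000 − (171.60000)/(62.79000) = 7.26708
h(7.26708) = -3.18954
r3 = 7.26708 − (-3.18954)·(7.26708 − 10.00000) / (-3.18954 − 44.00000) = 7.26708 − (8.71675)/(-47.18954) = 7.45180
h(7.45180) = -0.47070
r4 = 7.45180 − (-0.47070)·(7.45180 − 7.26708) / (-0.47070 − (-3.18954)) = 7.45180 − (-0.08695)/(2.71884) = 7.48378
h(7.48378) = 0.00693
r5 = 7.48378 − 0.00693·(7.48378 − 7.45180) / (0.00693 − (-0.47070)) = 7.48378 − (0.00022)/(0.47763) = 7.48331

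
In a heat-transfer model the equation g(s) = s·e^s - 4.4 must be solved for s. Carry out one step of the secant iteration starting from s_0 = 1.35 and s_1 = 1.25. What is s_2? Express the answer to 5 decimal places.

1.25439

g(1.35) = 0.8075245, g(1.25) = -0.0370713
s_2 = 1.2500000 − (-0.0370713)·(1.2500000 − 1.3500000) / (-0.0370713 − 0.8075245) = 1.2500000 − (0.0037071)/(-0.8445958) = 1.2543892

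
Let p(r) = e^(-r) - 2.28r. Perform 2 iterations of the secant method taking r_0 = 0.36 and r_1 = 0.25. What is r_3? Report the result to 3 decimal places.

p(0.36) = -0.12312, p(0.25) = 0.20880
r_2 = 0.25000 − 0.20880·(0.25000 − 0.36000) / (0.20880 − (-0.12312)) = 0.25000 − (-0.02297)/(0.33192) = 0.31920
p(0.31920) = -0.00104
r_3 = 0.31920 − (-0.00104)·(0.31920 − 0.25000) / (-0.00104 − 0.20880) = 0.31920 − (-0.00007)/(-0.20984) = 0.31886

0.319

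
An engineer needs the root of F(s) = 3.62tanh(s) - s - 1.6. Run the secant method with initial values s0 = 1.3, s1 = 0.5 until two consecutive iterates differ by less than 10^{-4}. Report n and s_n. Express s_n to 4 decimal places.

F(1.3) = 0.219438, F(0.5) = -0.427136
s2 = 0.500000 − (-0.427136)·(-0.800000)/(-0.646574) = 1.028491;  |Δ| = 0.528491
F(1.028491) = 0.170864
s3 = 1.028491 − 0.170864·(0.528491)/(0.598000) = 0.877488;  |Δ| = 0.151004
F(0.877488) = 0.075186
s4 = 0.877488 − 0.075186·(-0.151004)/(-0.095678) = 0.758825;  |Δ| = 0.118663
F(0.758825) = -0.040633
s5 = 0.758825 − (-0.040633)·(-0.118663)/(-0.115820) = 0.800456;  |Δ| = 0.041631
F(0.800456) = 0.004280
s6 = 0.800456 − 0.004280·(0.041631)/(0.044913) = 0.796489;  |Δ| = 0.003967
F(0.796489) = 0.000202
s7 = 0.796489 − 0.000202·(-0.003967)/(-0.004078) = 0.796292;  |Δ| = 0.000197
F(0.796292) = -0.000001
s8 = 0.796292 − (-0.000001)·(-0.000197)/(-0.000203) = 0.796294;  |Δ| = 0.000001
|s8 − s7| = 0.000001 < 10^{-4}

n = 8, s_n = 0.7963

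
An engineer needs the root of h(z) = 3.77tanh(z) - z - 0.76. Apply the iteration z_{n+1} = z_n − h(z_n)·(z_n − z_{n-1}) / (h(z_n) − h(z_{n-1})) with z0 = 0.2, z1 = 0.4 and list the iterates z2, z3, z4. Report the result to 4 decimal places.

0.2884, 0.2843, 0.2845

h(0.2) = -0.215895, h(0.4) = 0.272408
z2 = 0.400000 − 0.272408·(0.400000 − 0.200000) / (0.272408 − (-0.215895)) = 0.400000 − (0.054482)/(0.488303) = 0.288427
h(0.288427) = 0.009760
z3 = 0.288427 − 0.009760·(0.288427 − 0.400000) / (0.009760 − 0.272408) = 0.288427 − (-0.001089)/(-0.262648) = 0.284281
h(0.284281) = -0.000510
z4 = 0.284281 − (-0.000510)·(0.284281 − 0.288427) / (-0.000510 − 0.009760) = 0.284281 − (0.000002)/(-0.010270) = 0.284486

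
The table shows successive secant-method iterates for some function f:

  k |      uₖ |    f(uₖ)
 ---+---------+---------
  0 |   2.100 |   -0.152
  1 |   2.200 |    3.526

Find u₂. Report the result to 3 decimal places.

2.104

u₂ = 2.200 − 3.526·(2.200 − 2.100) / (3.526 − (-0.152))
   = 2.200 − (0.35260)/(3.67800) = 2.10413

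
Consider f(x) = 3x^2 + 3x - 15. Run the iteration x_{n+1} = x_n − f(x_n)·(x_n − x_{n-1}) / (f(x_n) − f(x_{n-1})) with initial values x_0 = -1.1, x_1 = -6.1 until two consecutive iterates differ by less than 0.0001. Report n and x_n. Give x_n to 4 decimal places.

n = 8, x_n = -2.7913

f(-1.1) = -14.670000, f(-6.1) = 78.330000
x_2 = -6.100000 − 78.330000·(-5.000000)/(93.000000) = -1.888710;  |Δ| = 4.211290
f(-1.888710) = -9.964456
x_3 = -1.888710 − (-9.964456)·(4.211290)/(-88.294456) = -2.363974;  |Δ| = 0.475264
f(-2.363974) = -5.326801
x_4 = -2.363974 − (-5.326801)·(-0.475264)/(4.637655) = -2.909862;  |Δ| = 0.545888
f(-2.909862) = 1.672304
x_5 = -2.909862 − 1.672304·(-0.545888)/(6.999105) = -2.779432;  |Δ| = 0.130430
f(-2.779432) = -0.162564
x_6 = -2.779432 − (-0.162564)·(0.130430)/(-1.834868) = -2.790988;  |Δ| = 0.011556
f(-2.790988) = -0.004121
x_7 = -2.790988 − (-0.004121)·(-0.011556)/(0.158443) = -2.791289;  |Δ| = 0.000301
f(-2.791289) = 0.000011
x_8 = -2.791289 − 0.000011·(-0.000301)/(0.004132) = -2.791288;  |Δ| = 0.000001
|x_8 − x_7| = 0.000001 < 0.0001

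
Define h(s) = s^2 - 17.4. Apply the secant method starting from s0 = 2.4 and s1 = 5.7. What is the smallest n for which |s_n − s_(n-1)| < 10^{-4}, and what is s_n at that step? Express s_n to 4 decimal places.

h(2.4) = -11.640000, h(5.7) = 15.090000
s2 = 5.700000 − 15.090000·(3.300000)/(26.730000) = 3.837037;  |Δ| = 1.862963
h(3.837037) = -2.677147
s3 = 3.837037 − (-2.677147)·(-1.862963)/(-17.767147) = 4.117748;  |Δ| = 0.280711
h(4.117748) = -0.444155
s4 = 4.117748 − (-0.444155)·(0.280711)/(2.232992) = 4.173583;  |Δ| = 0.055835
h(4.173583) = 0.018791
s5 = 4.173583 − 0.018791·(0.055835)/(0.462946) = 4.171316;  |Δ| = 0.002266
h(4.171316) = -0.000121
s6 = 4.171316 − (-0.000121)·(-0.002266)/(-0.018912) = 4.171331;  |Δ| = 0.000015
|s6 − s5| = 0.000015 < 10^{-4}

n = 6, s_n = 4.1713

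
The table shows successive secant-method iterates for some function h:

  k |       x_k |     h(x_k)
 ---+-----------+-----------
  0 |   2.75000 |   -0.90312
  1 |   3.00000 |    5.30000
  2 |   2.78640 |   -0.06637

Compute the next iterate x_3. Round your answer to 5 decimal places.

2.78904

x_3 = 2.78640 − (-0.06637)·(2.78640 − 3.00000) / (-0.06637 − 5.30000)
   = 2.78640 − (0.0141766)/(-5.3663700) = 2.7890418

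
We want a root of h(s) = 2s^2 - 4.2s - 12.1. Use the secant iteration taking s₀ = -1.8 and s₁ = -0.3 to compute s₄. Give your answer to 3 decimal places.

-1.624

h(-1.8) = 1.94000, h(-0.3) = -10.66000
s₂ = -0.30000 − (-10.66000)·(-0.30000 − (-1.80000)) / (-10.66000 − 1.94000) = -0.30000 − (-15.99000)/(-12.60000) = -1.56905
h(-1.56905) = -0.58618
s₃ = -1.56905 − (-0.58618)·(-1.56905 − (-0.30000)) / (-0.58618 − (-10.66000)) = -1.56905 − (0.74389)/(10.07382) = -1.64289
h(-1.64289) = 0.19833
s₄ = -1.64289 − 0.19833·(-1.64289 − (-1.56905)) / (0.19833 − (-0.58618)) = -1.64289 − (-0.01465)/(0.78451) = -1.62422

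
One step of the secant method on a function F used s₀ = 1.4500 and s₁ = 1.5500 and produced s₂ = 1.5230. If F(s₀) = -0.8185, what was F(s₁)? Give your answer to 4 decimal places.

The secant line through (1.4500, -0.8185) and (1.5500, F(s₁)) crosses zero at s₂ = 1.5230.
So (1.4500, -0.8185), (1.5500, F(s₁)), (1.5230, 0) are collinear:
F(s₁) = -0.8185 · (1.5500 − 1.5230) / (1.4500 − 1.5230) = -0.8185 · (0.027000)/(-0.073000) = 0.302733

0.3027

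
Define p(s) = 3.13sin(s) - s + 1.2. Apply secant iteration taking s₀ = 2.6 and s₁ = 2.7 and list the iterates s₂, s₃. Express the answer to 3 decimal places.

p(2.6) = 0.21352, p(2.7) = -0.16230
s₂ = 2.70000 − (-0.16230)·(2.70000 − 2.60000) / (-0.16230 − 0.21352) = 2.70000 − (-0.01623)/(-0.37582) = 2.65681
p(2.65681) = 0.00180
s₃ = 2.65681 − 0.00180·(2.65681 − 2.70000) / (0.00180 − (-0.16230)) = 2.65681 − (-0.00008)/(0.16411) = 2.65729

2.657, 2.657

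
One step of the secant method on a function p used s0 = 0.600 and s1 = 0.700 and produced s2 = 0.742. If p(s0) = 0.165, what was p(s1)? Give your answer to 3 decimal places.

The secant line through (0.600, 0.165) and (0.700, p(s1)) crosses zero at s2 = 0.742.
So (0.600, 0.165), (0.700, p(s1)), (0.742, 0) are collinear:
p(s1) = 0.165 · (0.700 − 0.742) / (0.600 − 0.742) = 0.165 · (-0.04200)/(-0.14200) = 0.04880

0.049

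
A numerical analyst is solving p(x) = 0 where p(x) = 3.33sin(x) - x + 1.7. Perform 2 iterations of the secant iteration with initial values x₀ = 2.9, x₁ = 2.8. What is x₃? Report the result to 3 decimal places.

p(2.9) = -0.40330, p(2.8) = 0.01551
x₂ = 2.80000 − 0.01551·(2.80000 − 2.90000) / (0.01551 − (-0.40330)) = 2.80000 − (-0.00155)/(0.41881) = 2.80370
p(2.80370) = 0.00018
x₃ = 2.80370 − 0.00018·(2.80370 − 2.80000) / (0.00018 − 0.01551) = 2.80370 − (0.00000)/(-0.01533) = 2.80375

2.804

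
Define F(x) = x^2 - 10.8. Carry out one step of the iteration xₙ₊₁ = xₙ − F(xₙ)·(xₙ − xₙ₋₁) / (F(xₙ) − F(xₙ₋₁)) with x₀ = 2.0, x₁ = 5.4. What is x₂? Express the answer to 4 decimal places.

F(2.0) = -6.800000, F(5.4) = 18.360000
x₂ = 5.400000 − 18.360000·(5.400000 − 2.000000) / (18.360000 − (-6.800000)) = 5.400000 − (62.424000)/(25.160000) = 2.918919

2.9189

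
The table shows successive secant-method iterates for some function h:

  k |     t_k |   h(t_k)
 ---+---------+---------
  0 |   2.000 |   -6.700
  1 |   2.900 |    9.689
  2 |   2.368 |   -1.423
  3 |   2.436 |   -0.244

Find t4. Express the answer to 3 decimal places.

t4 = 2.436 − (-0.244)·(2.436 − 2.368) / (-0.244 − (-1.423))
   = 2.436 − (-0.01659)/(1.17900) = 2.45007

2.450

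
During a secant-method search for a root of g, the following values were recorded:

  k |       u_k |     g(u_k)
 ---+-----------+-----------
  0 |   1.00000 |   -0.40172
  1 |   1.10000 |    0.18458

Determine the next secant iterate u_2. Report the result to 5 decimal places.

u_2 = 1.10000 − 0.18458·(1.10000 − 1.00000) / (0.18458 − (-0.40172))
   = 1.10000 − (0.0184580)/(0.5863000) = 1.0685178

1.06852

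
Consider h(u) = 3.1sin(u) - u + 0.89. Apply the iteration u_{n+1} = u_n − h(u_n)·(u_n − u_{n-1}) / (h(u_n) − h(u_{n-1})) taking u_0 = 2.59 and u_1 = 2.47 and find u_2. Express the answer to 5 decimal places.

2.56866

h(2.59) = -0.0754625, h(2.47) = 0.3489240
u_2 = 2.4700000 − 0.3489240·(2.4700000 − 2.5900000) / (0.3489240 − (-0.0754625)) = 2.4700000 − (-0.0418709)/(0.4243866) = 2.5686621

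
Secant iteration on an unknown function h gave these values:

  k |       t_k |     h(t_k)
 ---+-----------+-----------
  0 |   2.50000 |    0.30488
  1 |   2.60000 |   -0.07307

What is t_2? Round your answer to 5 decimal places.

2.58067

t_2 = 2.60000 − (-0.07307)·(2.60000 − 2.50000) / (-0.07307 − 0.30488)
   = 2.60000 − (-0.0073070)/(-0.3779500) = 2.5806668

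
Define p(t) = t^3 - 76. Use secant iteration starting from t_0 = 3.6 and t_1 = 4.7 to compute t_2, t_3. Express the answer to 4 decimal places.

p(3.6) = -29.344000, p(4.7) = 27.823000
t_2 = 4.700000 − 27.823000·(4.700000 − 3.600000) / (27.823000 − (-29.344000)) = 4.700000 − (30.605300)/(57.167000) = 4.164633
p(4.164633) = -3.767882
t_3 = 4.164633 − (-3.767882)·(4.164633 − 4.700000) / (-3.767882 − 27.823000) = 4.164633 − (2.017198)/(-31.590882) = 4.228487

4.1646, 4.2285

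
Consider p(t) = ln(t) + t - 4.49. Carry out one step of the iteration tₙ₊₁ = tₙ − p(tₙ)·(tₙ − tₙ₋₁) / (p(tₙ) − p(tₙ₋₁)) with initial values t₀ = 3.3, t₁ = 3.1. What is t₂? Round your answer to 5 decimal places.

p(3.3) = 0.0039225, p(3.1) = -0.2585979
t₂ = 3.1000000 − (-0.2585979)·(3.1000000 − 3.3000000) / (-0.2585979 − 0.0039225) = 3.1000000 − (0.0517196)/(-0.2625204) = 3.2970117

3.29701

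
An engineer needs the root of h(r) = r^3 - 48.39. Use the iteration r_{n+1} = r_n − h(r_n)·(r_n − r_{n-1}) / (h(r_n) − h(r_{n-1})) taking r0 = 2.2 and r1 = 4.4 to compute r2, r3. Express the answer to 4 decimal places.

3.3140, 3.5810

h(2.2) = -37.742000, h(4.4) = 36.794000
r2 = 4.400000 − 36.794000·(4.400000 − 2.200000) / (36.794000 − (-37.742000)) = 4.400000 − (80.946800)/(74.536000) = 3.313991
h(3.313991) = -11.993988
r3 = 3.313991 − (-11.993988)·(3.313991 − 4.400000) / (-11.993988 − 36.794000) = 3.313991 − (13.025584)/(-48.787988) = 3.580974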